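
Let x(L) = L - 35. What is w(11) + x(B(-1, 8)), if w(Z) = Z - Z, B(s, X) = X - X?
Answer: -35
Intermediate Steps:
B(s, X) = 0
w(Z) = 0
x(L) = -35 + L
w(11) + x(B(-1, 8)) = 0 + (-35 + 0) = 0 - 35 = -35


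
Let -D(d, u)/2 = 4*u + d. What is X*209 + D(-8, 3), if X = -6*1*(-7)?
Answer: 8770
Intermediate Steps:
X = 42 (X = -6*(-7) = 42)
D(d, u) = -8*u - 2*d (D(d, u) = -2*(4*u + d) = -2*(d + 4*u) = -8*u - 2*d)
X*209 + D(-8, 3) = 42*209 + (-8*3 - 2*(-8)) = 8778 + (-24 + 16) = 8778 - 8 = 8770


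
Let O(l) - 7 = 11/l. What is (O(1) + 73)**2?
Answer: 8281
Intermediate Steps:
O(l) = 7 + 11/l
(O(1) + 73)**2 = ((7 + 11/1) + 73)**2 = ((7 + 11*1) + 73)**2 = ((7 + 11) + 73)**2 = (18 + 73)**2 = 91**2 = 8281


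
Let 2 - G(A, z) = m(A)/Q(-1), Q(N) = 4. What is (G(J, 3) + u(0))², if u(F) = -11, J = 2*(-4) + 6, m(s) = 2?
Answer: 361/4 ≈ 90.250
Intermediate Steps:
J = -2 (J = -8 + 6 = -2)
G(A, z) = 3/2 (G(A, z) = 2 - 2/4 = 2 - 1*½ = 2 - ½ = 3/2)
(G(J, 3) + u(0))² = (3/2 - 11)² = (-19/2)² = 361/4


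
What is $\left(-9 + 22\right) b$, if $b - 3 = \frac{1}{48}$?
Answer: $\frac{1885}{48} \approx 39.271$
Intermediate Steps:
$b = \frac{145}{48}$ ($b = 3 + \frac{1}{48} = \frac{145}{48} \approx 3.0208$)
$\left(-9 + 22\right) b = \left(-9 + 22\right) \frac{145}{48} = 13 \cdot \frac{145}{48} = \frac{1885}{48}$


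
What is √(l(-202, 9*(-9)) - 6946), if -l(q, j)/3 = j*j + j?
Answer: I*√26386 ≈ 162.44*I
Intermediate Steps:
l(q, j) = -3*j - 3*j² (l(q, j) = -3*(j*j + j) = -3*(j² + j) = -3*(j + j²) = -3*j - 3*j²)
√(l(-202, 9*(-9)) - 6946) = √(-3*9*(-9)*(1 + 9*(-9)) - 6946) = √(-3*(-81)*(1 - 81) - 6946) = √(-3*(-81)*(-80) - 6946) = √(-19440 - 6946) = √(-26386) = I*√26386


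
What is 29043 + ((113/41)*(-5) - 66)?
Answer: 1187492/41 ≈ 28963.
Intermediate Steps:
29043 + ((113/41)*(-5) - 66) = 29043 + (-565/41 - 66) = 29043 - 3271/41 = 1187492/41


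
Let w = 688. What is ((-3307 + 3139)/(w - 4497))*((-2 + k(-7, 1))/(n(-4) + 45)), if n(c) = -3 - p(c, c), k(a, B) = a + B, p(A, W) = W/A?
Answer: -1344/156169 ≈ -0.0086061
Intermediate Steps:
k(a, B) = B + a
n(c) = -4 (n(c) = -3 - c/c = -3 - 1*1 = -3 - 1 = -4)
((-3307 + 3139)/(w - 4497))*((-2 + k(-7, 1))/(n(-4) + 45)) = ((-3307 + 3139)/(688 - 4497))*((-2 + (1 - 7))/(-4 + 45)) = (-168/(-3809))*((-2 - 6)/41) = (-168*(-1/3809))*(-8*1/41) = (168/3809)*(-8/41) = -1344/156169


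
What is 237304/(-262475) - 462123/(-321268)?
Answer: 45057552953/84324818300 ≈ 0.53433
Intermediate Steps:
237304/(-262475) - 462123/(-321268) = 237304*(-1/262475) - 462123*(-1/321268) = -237304/262475 + 462123/321268 = 45057552953/84324818300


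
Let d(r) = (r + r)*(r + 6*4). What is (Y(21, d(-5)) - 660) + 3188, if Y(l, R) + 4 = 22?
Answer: 2546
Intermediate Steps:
d(r) = 2*r*(24 + r) (d(r) = (2*r)*(r + 24) = (2*r)*(24 + r) = 2*r*(24 + r))
Y(l, R) = 18 (Y(l, R) = -4 + 22 = 18)
(Y(21, d(-5)) - 660) + 3188 = (18 - 660) + 3188 = -642 + 3188 = 2546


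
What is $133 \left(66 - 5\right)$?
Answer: $8113$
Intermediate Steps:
$133 \left(66 - 5\right) = 133 \cdot 61 = 8113$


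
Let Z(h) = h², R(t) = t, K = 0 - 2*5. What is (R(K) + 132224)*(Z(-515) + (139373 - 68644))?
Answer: 44417822156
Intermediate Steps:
K = -10 (K = 0 - 10 = -10)
(R(K) + 132224)*(Z(-515) + (139373 - 68644)) = (-10 + 132224)*((-515)² + (139373 - 68644)) = 132214*(265225 + 70729) = 132214*335954 = 44417822156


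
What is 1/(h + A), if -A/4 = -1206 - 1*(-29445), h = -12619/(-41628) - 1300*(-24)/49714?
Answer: -1034747196/116879941204093 ≈ -8.8531e-6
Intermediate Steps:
h = 963067283/1034747196 (h = -12619*(-1/41628) + 31200*(1/49714) = 12619/41628 + 15600/24857 = 963067283/1034747196 ≈ 0.93073)
A = -112956 (A = -4*(-1206 - 1*(-29445)) = -4*(-1206 + 29445) = -4*28239 = -112956)
1/(h + A) = 1/(963067283/1034747196 - 112956) = 1/(-116879941204093/1034747196) = -1034747196/116879941204093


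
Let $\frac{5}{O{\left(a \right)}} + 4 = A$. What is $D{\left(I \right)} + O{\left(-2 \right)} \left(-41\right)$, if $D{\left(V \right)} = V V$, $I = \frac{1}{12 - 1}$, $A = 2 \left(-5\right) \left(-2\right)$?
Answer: $- \frac{24789}{1936} \approx -12.804$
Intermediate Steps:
$A = 20$ ($A = \left(-10\right) \left(-2\right) = 20$)
$O{\left(a \right)} = \frac{5}{16}$ ($O{\left(a \right)} = \frac{5}{-4 + 20} = \frac{5}{16}$)
$I = \frac{1}{11} \approx 0.090909$
$D{\left(V \right)} = V^{2}$
$D{\left(I \right)} + O{\left(-2 \right)} \left(-41\right) = \left(\frac{1}{11}\right)^{2} + \frac{5}{16} \left(-41\right) = \frac{1}{121} - \frac{205}{16} = - \frac{24789}{1936}$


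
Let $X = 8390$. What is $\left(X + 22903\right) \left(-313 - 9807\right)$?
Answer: $-316685160$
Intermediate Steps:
$\left(X + 22903\right) \left(-313 - 9807\right) = \left(8390 + 22903\right) \left(-313 - 9807\right) = 31293 \left(-10120\right) = -316685160$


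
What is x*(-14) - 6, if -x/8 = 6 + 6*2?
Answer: 2010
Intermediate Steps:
x = -144 (x = -8*(6 + 6*2) = -8*(6 + 12) = -8*18 = -144)
x*(-14) - 6 = -144*(-14) - 6 = 2016 - 6 = 2010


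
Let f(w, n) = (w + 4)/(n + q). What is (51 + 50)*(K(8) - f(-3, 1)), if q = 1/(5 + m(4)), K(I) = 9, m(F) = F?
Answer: 8181/10 ≈ 818.10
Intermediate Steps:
q = ⅑ (q = 1/(5 + 4) = 1/9 = ⅑ ≈ 0.11111)
f(w, n) = (4 + w)/(⅑ + n) (f(w, n) = (w + 4)/(n + ⅑) = (4 + w)/(⅑ + n))
(51 + 50)*(K(8) - f(-3, 1)) = (51 + 50)*(9 - 9*(4 - 3)/(1 + 9*1)) = 101*(9 - 9/(1 + 9)) = 101*(9 - 9/10) = 101*(81/10) = 8181/10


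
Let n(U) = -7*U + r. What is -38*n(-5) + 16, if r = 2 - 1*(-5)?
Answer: -1580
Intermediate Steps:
r = 7 (r = 2 + 5 = 7)
n(U) = 7 - 7*U (n(U) = -7*U + 7 = 7 - 7*U)
-38*n(-5) + 16 = -38*(7 - 7*(-5)) + 16 = -38*(7 + 35) + 16 = -38*42 + 16 = -1596 + 16 = -1580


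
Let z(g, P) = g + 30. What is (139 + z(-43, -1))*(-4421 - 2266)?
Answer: -842562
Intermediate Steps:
z(g, P) = 30 + g
(139 + z(-43, -1))*(-4421 - 2266) = (139 + (30 - 43))*(-4421 - 2266) = (139 - 13)*(-6687) = 126*(-6687) = -842562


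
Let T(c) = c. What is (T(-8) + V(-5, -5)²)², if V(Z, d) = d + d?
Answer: 8464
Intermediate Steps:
V(Z, d) = 2*d
(T(-8) + V(-5, -5)²)² = (-8 + (2*(-5))²)² = (-8 + (-10)²)² = (-8 + 100)² = 92² = 8464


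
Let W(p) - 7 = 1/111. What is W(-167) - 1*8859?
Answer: -982571/111 ≈ -8852.0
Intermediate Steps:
W(p) = 778/111 (W(p) = 7 + 1/111 = 778/111)
W(-167) - 1*8859 = 778/111 - 1*8859 = 778/111 - 8859 = -982571/111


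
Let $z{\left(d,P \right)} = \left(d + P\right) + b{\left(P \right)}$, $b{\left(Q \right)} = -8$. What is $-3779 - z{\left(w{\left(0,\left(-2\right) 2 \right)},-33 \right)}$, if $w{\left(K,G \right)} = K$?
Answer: $-3738$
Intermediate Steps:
$z{\left(d,P \right)} = -8 + P + d$ ($z{\left(d,P \right)} = \left(d + P\right) - 8 = \left(P + d\right) - 8 = -8 + P + d$)
$-3779 - z{\left(w{\left(0,\left(-2\right) 2 \right)},-33 \right)} = -3779 - \left(-8 - 33 + 0\right) = -3779 - -41 = -3779 + 41 = -3738$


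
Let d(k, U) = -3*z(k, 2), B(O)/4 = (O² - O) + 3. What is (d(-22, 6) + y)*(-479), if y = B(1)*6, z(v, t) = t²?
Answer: -28740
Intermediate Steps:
B(O) = 12 - 4*O + 4*O² (B(O) = 4*((O² - O) + 3) = 4*(3 + O² - O) = 12 - 4*O + 4*O²)
y = 72 (y = (12 - 4*1 + 4*1²)*6 = (12 - 4 + 4*1)*6 = (12 - 4 + 4)*6 = 12*6 = 72)
d(k, U) = -12 (d(k, U) = -3*2² = -3*4 = -12)
(d(-22, 6) + y)*(-479) = (-12 + 72)*(-479) = 60*(-479) = -28740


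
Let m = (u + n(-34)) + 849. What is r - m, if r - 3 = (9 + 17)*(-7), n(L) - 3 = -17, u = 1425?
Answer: -2439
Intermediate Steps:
n(L) = -14 (n(L) = 3 - 17 = -14)
m = 2260 (m = (1425 - 14) + 849 = 1411 + 849 = 2260)
r = -179 (r = 3 + (9 + 17)*(-7) = 3 + 26*(-7) = 3 - 182 = -179)
r - m = -179 - 1*2260 = -179 - 2260 = -2439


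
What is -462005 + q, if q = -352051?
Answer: -814056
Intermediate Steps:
-462005 + q = -462005 - 352051 = -814056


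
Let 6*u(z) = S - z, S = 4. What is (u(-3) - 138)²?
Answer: 674041/36 ≈ 18723.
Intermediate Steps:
u(z) = ⅔ - z/6 (u(z) = (4 - z)/6 = ⅔ - z/6)
(u(-3) - 138)² = ((⅔ - ⅙*(-3)) - 138)² = ((⅔ + ½) - 138)² = (7/6 - 138)² = (-821/6)² = 674041/36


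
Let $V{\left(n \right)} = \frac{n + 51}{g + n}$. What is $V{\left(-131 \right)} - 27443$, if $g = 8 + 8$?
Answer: $- \frac{631173}{23} \approx -27442.0$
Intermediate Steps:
$g = 16$
$V{\left(n \right)} = \frac{51 + n}{16 + n}$ ($V{\left(n \right)} = \frac{n + 51}{16 + n} = \frac{51 + n}{16 + n}$)
$V{\left(-131 \right)} - 27443 = \frac{51 - 131}{16 - 131} - 27443 = \frac{1}{-115} \left(-80\right) - 27443 = \left(- \frac{1}{115}\right) \left(-80\right) - 27443 = \frac{16}{23} - 27443 = - \frac{631173}{23}$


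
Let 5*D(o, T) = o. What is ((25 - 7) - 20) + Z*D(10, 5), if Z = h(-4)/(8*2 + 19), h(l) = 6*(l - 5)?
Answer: -178/35 ≈ -5.0857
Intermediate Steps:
h(l) = -30 + 6*l (h(l) = 6*(-5 + l) = -30 + 6*l)
D(o, T) = o/5
Z = -54/35 (Z = (-30 + 6*(-4))/(8*2 + 19) = (-30 - 24)/(16 + 19) = -54/35 ≈ -1.5429)
((25 - 7) - 20) + Z*D(10, 5) = ((25 - 7) - 20) - 54*10/175 = (18 - 20) - 54/35*2 = -2 - 108/35 = -178/35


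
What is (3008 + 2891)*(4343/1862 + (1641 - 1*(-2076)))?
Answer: 40852916903/1862 ≈ 2.1940e+7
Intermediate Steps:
(3008 + 2891)*(4343/1862 + (1641 - 1*(-2076))) = 5899*(4343*(1/1862) + (1641 + 2076)) = 5899*(4343/1862 + 3717) = 5899*(6925397/1862) = 40852916903/1862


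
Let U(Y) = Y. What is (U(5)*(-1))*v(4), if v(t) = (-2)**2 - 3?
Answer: -5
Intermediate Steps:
v(t) = 1 (v(t) = 4 - 3 = 1)
(U(5)*(-1))*v(4) = (5*(-1))*1 = -5*1 = -5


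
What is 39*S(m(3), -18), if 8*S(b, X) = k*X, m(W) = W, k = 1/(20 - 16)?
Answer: -351/16 ≈ -21.938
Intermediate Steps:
k = ¼ (k = 1/4 = ¼ ≈ 0.25000)
S(b, X) = X/32 (S(b, X) = (X/4)/8 = X/32)
39*S(m(3), -18) = 39*((1/32)*(-18)) = 39*(-9/16) = -351/16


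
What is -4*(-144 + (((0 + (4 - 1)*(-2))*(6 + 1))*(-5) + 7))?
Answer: -292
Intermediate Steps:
-4*(-144 + (((0 + (4 - 1)*(-2))*(6 + 1))*(-5) + 7)) = -4*(-144 + (((0 + 3*(-2))*7)*(-5) + 7)) = -4*(-144 + (((0 - 6)*7)*(-5) + 7)) = -4*(-144 + (-6*7*(-5) + 7)) = -4*(-144 + (-42*(-5) + 7)) = -4*(-144 + (210 + 7)) = -4*(-144 + 217) = -4*73 = -292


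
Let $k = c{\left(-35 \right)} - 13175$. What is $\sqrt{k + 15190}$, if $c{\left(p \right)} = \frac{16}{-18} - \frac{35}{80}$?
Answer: $\frac{\sqrt{289969}}{12} \approx 44.874$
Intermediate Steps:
$c{\left(p \right)} = - \frac{191}{144}$ ($c{\left(p \right)} = 16 \left(- \frac{1}{18}\right) - \frac{7}{16} = - \frac{8}{9} - \frac{7}{16} = - \frac{191}{144}$)
$k = - \frac{1897391}{144}$ ($k = - \frac{191}{144} - 13175 = - \frac{1897391}{144} \approx -13176.0$)
$\sqrt{k + 15190} = \sqrt{- \frac{1897391}{144} + 15190} = \sqrt{\frac{289969}{144}} = \frac{\sqrt{289969}}{12}$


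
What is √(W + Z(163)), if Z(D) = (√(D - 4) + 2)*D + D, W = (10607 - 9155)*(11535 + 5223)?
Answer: √(24333105 + 163*√159) ≈ 4933.1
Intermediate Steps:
W = 24332616 (W = 1452*16758 = 24332616)
Z(D) = D + D*(2 + √(-4 + D)) (Z(D) = (√(-4 + D) + 2)*D + D = (2 + √(-4 + D))*D + D = D*(2 + √(-4 + D)) + D = D + D*(2 + √(-4 + D)))
√(W + Z(163)) = √(24332616 + 163*(3 + √(-4 + 163))) = √(24332616 + 163*(3 + √159)) = √(24332616 + (489 + 163*√159)) = √(24333105 + 163*√159)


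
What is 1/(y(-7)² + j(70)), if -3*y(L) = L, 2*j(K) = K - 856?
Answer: -9/3488 ≈ -0.0025803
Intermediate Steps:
j(K) = -428 + K/2 (j(K) = (K - 856)/2 = (-856 + K)/2 = -428 + K/2)
y(L) = -L/3
1/(y(-7)² + j(70)) = 1/((-⅓*(-7))² + (-428 + (½)*70)) = 1/((7/3)² + (-428 + 35)) = 1/(49/9 - 393) = 1/(-3488/9) = -9/3488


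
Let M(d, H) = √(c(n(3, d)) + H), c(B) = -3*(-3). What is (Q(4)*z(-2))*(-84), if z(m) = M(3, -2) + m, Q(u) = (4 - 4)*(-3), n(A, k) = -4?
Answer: 0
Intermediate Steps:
Q(u) = 0 (Q(u) = 0*(-3) = 0)
c(B) = 9
M(d, H) = √(9 + H)
z(m) = m + √7 (z(m) = √(9 - 2) + m = √7 + m = m + √7)
(Q(4)*z(-2))*(-84) = (0*(-2 + √7))*(-84) = 0*(-84) = 0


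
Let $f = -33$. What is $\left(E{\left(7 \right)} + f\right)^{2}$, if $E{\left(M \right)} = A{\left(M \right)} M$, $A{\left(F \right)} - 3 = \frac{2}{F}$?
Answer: $100$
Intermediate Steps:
$A{\left(F \right)} = 3 + \frac{2}{F}$
$E{\left(M \right)} = M \left(3 + \frac{2}{M}\right)$ ($E{\left(M \right)} = \left(3 + \frac{2}{M}\right) M = M \left(3 + \frac{2}{M}\right)$)
$\left(E{\left(7 \right)} + f\right)^{2} = \left(\left(2 + 3 \cdot 7\right) - 33\right)^{2} = \left(\left(2 + 21\right) - 33\right)^{2} = \left(23 - 33\right)^{2} = \left(-10\right)^{2} = 100$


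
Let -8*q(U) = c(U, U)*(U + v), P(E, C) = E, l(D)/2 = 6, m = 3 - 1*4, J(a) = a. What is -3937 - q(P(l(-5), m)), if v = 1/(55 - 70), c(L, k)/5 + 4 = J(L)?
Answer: -11632/3 ≈ -3877.3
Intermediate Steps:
c(L, k) = -20 + 5*L
m = -1 (m = 3 - 4 = -1)
l(D) = 12 (l(D) = 2*6 = 12)
v = -1/15 (v = 1/(-15) = -1/15 ≈ -0.066667)
q(U) = -(-20 + 5*U)*(-1/15 + U)/8 (q(U) = -(-20 + 5*U)*(U - 1/15)/8 = -(-20 + 5*U)*(-1/15 + U)/8)
-3937 - q(P(l(-5), m)) = -3937 - (-1)*(-1 + 15*12)*(-4 + 12)/24 = -3937 - (-1)*(-1 + 180)*8/24 = -3937 - (-1)*179*8/24 = -3937 - 1*(-179/3) = -3937 + 179/3 = -11632/3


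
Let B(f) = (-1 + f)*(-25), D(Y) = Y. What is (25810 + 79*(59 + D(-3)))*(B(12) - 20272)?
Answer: -621217998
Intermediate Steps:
B(f) = 25 - 25*f
(25810 + 79*(59 + D(-3)))*(B(12) - 20272) = (25810 + 79*(59 - 3))*((25 - 25*12) - 20272) = (25810 + 79*56)*((25 - 300) - 20272) = (25810 + 4424)*(-275 - 20272) = 30234*(-20547) = -621217998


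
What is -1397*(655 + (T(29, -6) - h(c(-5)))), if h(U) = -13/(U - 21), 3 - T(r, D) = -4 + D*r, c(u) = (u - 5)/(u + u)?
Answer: -23339679/20 ≈ -1.1670e+6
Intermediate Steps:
c(u) = (-5 + u)/(2*u) (c(u) = (-5 + u)/((2*u)) = (-5 + u)*(1/(2*u)) = (-5 + u)/(2*u))
T(r, D) = 7 - D*r (T(r, D) = 3 - (-4 + D*r) = 3 + (4 - D*r) = 7 - D*r)
h(U) = -13/(-21 + U)
-1397*(655 + (T(29, -6) - h(c(-5)))) = -1397*(655 + ((7 - 1*(-6)*29) - (-13)/(-21 + (½)*(-5 - 5)/(-5)))) = -1397*(655 + ((7 + 174) - (-13)/(-21 + (½)*(-⅕)*(-10)))) = -1397*(655 + (181 - (-13)/(-21 + 1))) = -1397*(655 + (181 - (-13)/(-20))) = -1397*(655 + (181 - (-13)*(-1)/20)) = -1397*(655 + (181 - 1*13/20)) = -1397*(655 + (181 - 13/20)) = -1397*(655 + 3607/20) = -1397*16707/20 = -23339679/20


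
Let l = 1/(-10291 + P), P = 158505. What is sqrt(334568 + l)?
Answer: sqrt(7349585669416342)/148214 ≈ 578.42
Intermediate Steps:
l = 1/148214 (l = 1/(-10291 + 158505) = 1/148214 ≈ 6.7470e-6)
sqrt(334568 + l) = sqrt(334568 + 1/148214) = sqrt(49587661553/148214) = sqrt(7349585669416342)/148214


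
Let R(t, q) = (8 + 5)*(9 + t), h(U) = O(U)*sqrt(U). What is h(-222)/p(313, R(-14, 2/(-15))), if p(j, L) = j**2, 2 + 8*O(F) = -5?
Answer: -7*I*sqrt(222)/783752 ≈ -0.00013307*I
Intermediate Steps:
O(F) = -7/8 (O(F) = -1/4 + (1/8)*(-5) = -1/4 - 5/8 = -7/8)
h(U) = -7*sqrt(U)/8
R(t, q) = 117 + 13*t (R(t, q) = 13*(9 + t) = 117 + 13*t)
h(-222)/p(313, R(-14, 2/(-15))) = (-7*I*sqrt(222)/8)/(313**2) = -7*I*sqrt(222)/8/97969 = -7*I*sqrt(222)/8*(1/97969) = -7*I*sqrt(222)/783752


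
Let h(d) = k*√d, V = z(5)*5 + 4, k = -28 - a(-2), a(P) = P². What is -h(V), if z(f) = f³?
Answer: 32*√629 ≈ 802.56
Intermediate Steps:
k = -32 (k = -28 - 1*(-2)² = -28 - 1*4 = -28 - 4 = -32)
V = 629 (V = 5³*5 + 4 = 125*5 + 4 = 625 + 4 = 629)
h(d) = -32*√d
-h(V) = -(-32)*√629 = 32*√629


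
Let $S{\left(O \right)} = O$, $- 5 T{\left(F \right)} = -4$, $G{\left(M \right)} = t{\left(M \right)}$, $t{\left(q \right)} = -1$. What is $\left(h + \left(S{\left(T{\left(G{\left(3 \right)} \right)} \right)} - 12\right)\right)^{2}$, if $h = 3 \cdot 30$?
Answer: $\frac{155236}{25} \approx 6209.4$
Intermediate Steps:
$G{\left(M \right)} = -1$
$T{\left(F \right)} = \frac{4}{5}$ ($T{\left(F \right)} = \left(- \frac{1}{5}\right) \left(-4\right) = \frac{4}{5}$)
$h = 90$
$\left(h + \left(S{\left(T{\left(G{\left(3 \right)} \right)} \right)} - 12\right)\right)^{2} = \left(90 + \left(\frac{4}{5} - 12\right)\right)^{2} = \left(90 - \frac{56}{5}\right)^{2} = \left(\frac{394}{5}\right)^{2} = \frac{155236}{25}$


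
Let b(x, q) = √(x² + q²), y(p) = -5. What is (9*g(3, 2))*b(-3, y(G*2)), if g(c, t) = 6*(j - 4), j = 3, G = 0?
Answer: -54*√34 ≈ -314.87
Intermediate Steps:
g(c, t) = -6 (g(c, t) = 6*(3 - 4) = 6*(-1) = -6)
b(x, q) = √(q² + x²)
(9*g(3, 2))*b(-3, y(G*2)) = (9*(-6))*√((-5)² + (-3)²) = -54*√(25 + 9) = -54*√34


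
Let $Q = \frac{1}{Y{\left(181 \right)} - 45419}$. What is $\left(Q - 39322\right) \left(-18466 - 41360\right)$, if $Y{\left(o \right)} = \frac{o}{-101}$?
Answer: $\frac{5395996351296213}{2293750} \approx 2.3525 \cdot 10^{9}$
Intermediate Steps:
$Y{\left(o \right)} = - \frac{o}{101}$ ($Y{\left(o \right)} = o \left(- \frac{1}{101}\right) = - \frac{o}{101}$)
$Q = - \frac{101}{4587500}$ ($Q = \frac{1}{\left(- \frac{1}{101}\right) 181 - 45419} = \frac{1}{- \frac{181}{101} - 45419} = \frac{1}{- \frac{4587500}{101}} = - \frac{101}{4587500} \approx -2.2016 \cdot 10^{-5}$)
$\left(Q - 39322\right) \left(-18466 - 41360\right) = \left(- \frac{101}{4587500} - 39322\right) \left(-18466 - 41360\right) = \left(- \frac{180389675101}{4587500}\right) \left(-59826\right) = \frac{5395996351296213}{2293750}$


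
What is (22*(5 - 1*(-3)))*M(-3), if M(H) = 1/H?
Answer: -176/3 ≈ -58.667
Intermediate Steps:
(22*(5 - 1*(-3)))*M(-3) = (22*(5 - 1*(-3)))/(-3) = (22*(5 + 3))*(-⅓) = (22*8)*(-⅓) = 176*(-⅓) = -176/3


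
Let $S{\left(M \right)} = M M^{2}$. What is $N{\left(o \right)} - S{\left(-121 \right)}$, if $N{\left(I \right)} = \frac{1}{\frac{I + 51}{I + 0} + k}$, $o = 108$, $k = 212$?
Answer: $\frac{13614446321}{7685} \approx 1.7716 \cdot 10^{6}$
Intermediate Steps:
$S{\left(M \right)} = M^{3}$
$N{\left(I \right)} = \frac{1}{212 + \frac{51 + I}{I}}$ ($N{\left(I \right)} = \frac{1}{\frac{I + 51}{I + 0} + 212} = \frac{1}{\frac{51 + I}{I} + 212} = \frac{1}{212 + \frac{51 + I}{I}}$)
$N{\left(o \right)} - S{\left(-121 \right)} = \frac{1}{3} \cdot 108 \frac{1}{17 + 71 \cdot 108} - \left(-121\right)^{3} = \frac{1}{3} \cdot 108 \frac{1}{17 + 7668} - -1771561 = \frac{1}{3} \cdot 108 \cdot \frac{1}{7685} + 1771561 = \frac{36}{7685} + 1771561 = \frac{13614446321}{7685}$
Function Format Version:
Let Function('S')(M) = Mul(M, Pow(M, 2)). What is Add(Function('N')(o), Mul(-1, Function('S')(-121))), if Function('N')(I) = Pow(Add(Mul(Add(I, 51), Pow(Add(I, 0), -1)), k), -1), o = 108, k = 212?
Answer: Rational(13614446321, 7685) ≈ 1.7716e+6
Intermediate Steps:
Function('S')(M) = Pow(M, 3)
Function('N')(I) = Pow(Add(212, Mul(Pow(I, -1), Add(51, I))), -1) (Function('N')(I) = Pow(Add(Mul(Add(I, 51), Pow(Add(I, 0), -1)), 212), -1) = Pow(Add(Mul(Add(51, I), Pow(I, -1)), 212), -1) = Pow(Add(Mul(Pow(I, -1), Add(51, I)), 212), -1) = Pow(Add(212, Mul(Pow(I, -1), Add(51, I))), -1))
Add(Function('N')(o), Mul(-1, Function('S')(-121))) = Add(Mul(Rational(1, 3), 108, Pow(Add(17, Mul(71, 108)), -1)), Mul(-1, Pow(-121, 3))) = Add(Mul(Rational(1, 3), 108, Pow(Add(17, 7668), -1)), Mul(-1, -1771561)) = Add(Mul(Rational(1, 3), 108, Pow(7685, -1)), 1771561) = Add(Mul(Rational(1, 3), 108, Rational(1, 7685)), 1771561) = Add(Rational(36, 7685), 1771561) = Rational(13614446321, 7685)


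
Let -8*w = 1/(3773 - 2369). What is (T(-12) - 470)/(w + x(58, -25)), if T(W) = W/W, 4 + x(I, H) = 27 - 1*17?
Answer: -5267808/67391 ≈ -78.168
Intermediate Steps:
x(I, H) = 6 (x(I, H) = -4 + (27 - 1*17) = -4 + (27 - 17) = -4 + 10 = 6)
w = -1/11232 (w = -1/(8*(3773 - 2369)) = -⅛/1404 = -⅛*1/1404 = -1/11232 ≈ -8.9031e-5)
T(W) = 1
(T(-12) - 470)/(w + x(58, -25)) = (1 - 470)/(-1/11232 + 6) = -469/67391/11232 = -469*11232/67391 = -5267808/67391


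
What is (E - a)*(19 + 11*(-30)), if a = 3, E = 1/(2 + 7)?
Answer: 8086/9 ≈ 898.44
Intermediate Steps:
E = 1/9 ≈ 0.11111
(E - a)*(19 + 11*(-30)) = (1/9 - 1*3)*(19 + 11*(-30)) = (1/9 - 3)*(19 - 330) = -26/9*(-311) = 8086/9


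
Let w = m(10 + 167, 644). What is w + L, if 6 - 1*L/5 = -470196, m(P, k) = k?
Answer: 2351654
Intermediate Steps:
L = 2351010 (L = 30 - 5*(-470196) = 30 + 2350980 = 2351010)
w = 644
w + L = 644 + 2351010 = 2351654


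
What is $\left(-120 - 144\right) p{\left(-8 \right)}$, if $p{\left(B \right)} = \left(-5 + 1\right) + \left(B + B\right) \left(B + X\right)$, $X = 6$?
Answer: $-7392$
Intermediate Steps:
$p{\left(B \right)} = -4 + 2 B \left(6 + B\right)$ ($p{\left(B \right)} = \left(-5 + 1\right) + \left(B + B\right) \left(B + 6\right) = -4 + 2 B \left(6 + B\right)$)
$\left(-120 - 144\right) p{\left(-8 \right)} = \left(-120 - 144\right) \left(-4 + 2 \left(-8\right)^{2} + 12 \left(-8\right)\right) = - 264 \left(-4 + 2 \cdot 64 - 96\right) = - 264 \left(-4 + 128 - 96\right) = \left(-264\right) 28 = -7392$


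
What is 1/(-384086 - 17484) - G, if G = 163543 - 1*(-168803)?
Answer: -133460183221/401570 ≈ -3.3235e+5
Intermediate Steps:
G = 332346 (G = 163543 + 168803 = 332346)
1/(-384086 - 17484) - G = 1/(-384086 - 17484) - 1*332346 = 1/(-401570) - 332346 = -1/401570 - 332346 = -133460183221/401570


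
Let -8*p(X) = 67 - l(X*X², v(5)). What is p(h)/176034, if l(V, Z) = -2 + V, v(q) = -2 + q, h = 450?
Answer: 30374977/469424 ≈ 64.707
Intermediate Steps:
p(X) = -69/8 + X³/8 (p(X) = -(67 - (-2 + X*X²))/8 = -(67 - (-2 + X³))/8 = -(67 + (2 - X³))/8 = -(69 - X³)/8 = -69/8 + X³/8)
p(h)/176034 = (-69/8 + (⅛)*450³)/176034 = (-69/8 + (⅛)*91125000)*(1/176034) = (-69/8 + 11390625)*(1/176034) = (91124931/8)*(1/176034) = 30374977/469424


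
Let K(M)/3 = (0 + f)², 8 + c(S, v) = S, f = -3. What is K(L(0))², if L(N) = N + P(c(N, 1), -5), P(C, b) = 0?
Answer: 729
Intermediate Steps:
c(S, v) = -8 + S
L(N) = N (L(N) = N + 0 = N)
K(M) = 27 (K(M) = 3*(0 - 3)² = 3*(-3)² = 3*9 = 27)
K(L(0))² = 27² = 729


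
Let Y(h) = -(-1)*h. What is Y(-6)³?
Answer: -216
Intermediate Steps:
Y(h) = h
Y(-6)³ = (-6)³ = -216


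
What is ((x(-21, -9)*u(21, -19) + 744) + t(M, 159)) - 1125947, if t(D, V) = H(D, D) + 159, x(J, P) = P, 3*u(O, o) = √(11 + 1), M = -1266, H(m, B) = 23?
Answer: -1125021 - 6*√3 ≈ -1.1250e+6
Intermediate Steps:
u(O, o) = 2*√3/3 (u(O, o) = √(11 + 1)/3 = √12/3 = (2*√3)/3 = 2*√3/3)
t(D, V) = 182 (t(D, V) = 23 + 159 = 182)
((x(-21, -9)*u(21, -19) + 744) + t(M, 159)) - 1125947 = ((-6*√3 + 744) + 182) - 1125947 = ((744 - 6*√3) + 182) - 1125947 = (926 - 6*√3) - 1125947 = -1125021 - 6*√3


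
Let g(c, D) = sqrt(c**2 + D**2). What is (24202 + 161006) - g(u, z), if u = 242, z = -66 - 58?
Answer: 185208 - 2*sqrt(18485) ≈ 1.8494e+5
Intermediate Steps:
z = -124
g(c, D) = sqrt(D**2 + c**2)
(24202 + 161006) - g(u, z) = (24202 + 161006) - sqrt((-124)**2 + 242**2) = 185208 - sqrt(15376 + 58564) = 185208 - sqrt(73940) = 185208 - 2*sqrt(18485)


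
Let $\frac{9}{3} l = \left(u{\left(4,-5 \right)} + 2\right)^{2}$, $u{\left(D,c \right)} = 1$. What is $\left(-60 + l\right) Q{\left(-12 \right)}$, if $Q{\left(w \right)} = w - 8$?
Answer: $1140$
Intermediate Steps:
$Q{\left(w \right)} = -8 + w$
$l = 3$ ($l = \frac{\left(1 + 2\right)^{2}}{3} = \frac{3^{2}}{3} = \frac{1}{3} \cdot 9 = 3$)
$\left(-60 + l\right) Q{\left(-12 \right)} = \left(-60 + 3\right) \left(-8 - 12\right) = \left(-57\right) \left(-20\right) = 1140$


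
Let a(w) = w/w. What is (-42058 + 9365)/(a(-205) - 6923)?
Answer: 32693/6922 ≈ 4.7231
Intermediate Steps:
a(w) = 1
(-42058 + 9365)/(a(-205) - 6923) = (-42058 + 9365)/(1 - 6923) = -32693/(-6922) = -32693*(-1/6922) = 32693/6922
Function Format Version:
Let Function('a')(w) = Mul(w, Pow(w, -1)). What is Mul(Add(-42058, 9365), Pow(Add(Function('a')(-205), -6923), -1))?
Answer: Rational(32693, 6922) ≈ 4.7231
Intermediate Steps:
Function('a')(w) = 1
Mul(Add(-42058, 9365), Pow(Add(Function('a')(-205), -6923), -1)) = Mul(Add(-42058, 9365), Pow(Add(1, -6923), -1)) = Mul(-32693, Pow(-6922, -1)) = Mul(-32693, Rational(-1, 6922)) = Rational(32693, 6922)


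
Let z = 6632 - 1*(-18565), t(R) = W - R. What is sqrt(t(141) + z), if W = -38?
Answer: sqrt(25018) ≈ 158.17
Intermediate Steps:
t(R) = -38 - R
z = 25197 (z = 6632 + 18565 = 25197)
sqrt(t(141) + z) = sqrt((-38 - 1*141) + 25197) = sqrt((-38 - 141) + 25197) = sqrt(-179 + 25197) = sqrt(25018)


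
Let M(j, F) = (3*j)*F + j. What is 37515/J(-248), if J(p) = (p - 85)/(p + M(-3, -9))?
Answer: 2125850/111 ≈ 19152.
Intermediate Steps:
M(j, F) = j + 3*F*j (M(j, F) = 3*F*j + j = j + 3*F*j)
J(p) = (-85 + p)/(78 + p) (J(p) = (p - 85)/(p - 3*(1 + 3*(-9))) = (-85 + p)/(p - 3*(1 - 27)) = (-85 + p)/(p - 3*(-26)) = (-85 + p)/(p + 78) = (-85 + p)/(78 + p))
37515/J(-248) = 37515/(((-85 - 248)/(78 - 248))) = 37515/((-333/(-170))) = 37515/((-1/170*(-333))) = 37515/(333/170) = 37515*(170/333) = 2125850/111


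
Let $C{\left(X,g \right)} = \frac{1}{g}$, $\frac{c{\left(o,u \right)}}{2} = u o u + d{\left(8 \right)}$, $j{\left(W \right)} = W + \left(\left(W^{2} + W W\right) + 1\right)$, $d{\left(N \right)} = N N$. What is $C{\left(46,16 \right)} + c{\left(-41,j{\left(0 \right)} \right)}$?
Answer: $\frac{737}{16} \approx 46.063$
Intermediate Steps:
$d{\left(N \right)} = N^{2}$
$j{\left(W \right)} = 1 + W + 2 W^{2}$ ($j{\left(W \right)} = W + \left(\left(W^{2} + W^{2}\right) + 1\right) = W + \left(2 W^{2} + 1\right) = W + \left(1 + 2 W^{2}\right) = 1 + W + 2 W^{2}$)
$c{\left(o,u \right)} = 128 + 2 o u^{2}$ ($c{\left(o,u \right)} = 2 \left(u o u + 8^{2}\right) = 2 \left(o u u + 64\right) = 2 \left(o u^{2} + 64\right) = 2 \left(64 + o u^{2}\right) = 128 + 2 o u^{2}$)
$C{\left(46,16 \right)} + c{\left(-41,j{\left(0 \right)} \right)} = \frac{1}{16} + \left(128 + 2 \left(-41\right) \left(1 + 0 + 2 \cdot 0^{2}\right)^{2}\right) = \frac{1}{16} + \left(128 + 2 \left(-41\right) \left(1 + 0 + 2 \cdot 0\right)^{2}\right) = \frac{1}{16} + \left(128 + 2 \left(-41\right) \left(1 + 0 + 0\right)^{2}\right) = \frac{1}{16} + \left(128 + 2 \left(-41\right) 1^{2}\right) = \frac{1}{16} + \left(128 + 2 \left(-41\right) 1\right) = \frac{1}{16} + \left(128 - 82\right) = \frac{1}{16} + 46 = \frac{737}{16}$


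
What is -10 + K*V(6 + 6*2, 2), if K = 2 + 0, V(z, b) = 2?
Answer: -6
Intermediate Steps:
K = 2
-10 + K*V(6 + 6*2, 2) = -10 + 2*2 = -10 + 4 = -6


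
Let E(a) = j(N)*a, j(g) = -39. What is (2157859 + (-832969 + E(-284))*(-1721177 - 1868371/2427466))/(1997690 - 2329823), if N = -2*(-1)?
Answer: -3433956805405325023/806241564978 ≈ -4.2592e+6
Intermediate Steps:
N = 2
E(a) = -39*a
(2157859 + (-832969 + E(-284))*(-1721177 - 1868371/2427466))/(1997690 - 2329823) = (2157859 + (-832969 - 39*(-284))*(-1721177 - 1868371/2427466))/(1997690 - 2329823) = (2157859 + (-832969 + 11076)*(-1721177 - 1868371*1/2427466))/(-332133) = (2157859 - 821893*(-1721177 - 1868371/2427466))*(-1/332133) = (2157859 - 821893*(-4178100515853/2427466))*(-1/332133) = (2157859 + 3433951567275969729/2427466)*(-1/332133) = (3433956805405325023/2427466)*(-1/332133) = -3433956805405325023/806241564978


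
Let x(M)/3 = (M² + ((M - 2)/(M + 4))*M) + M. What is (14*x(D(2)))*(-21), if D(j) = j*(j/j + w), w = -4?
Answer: -5292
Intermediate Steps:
D(j) = -3*j (D(j) = j*(j/j - 4) = j*(1 - 4) = j*(-3) = -3*j)
x(M) = 3*M + 3*M² + 3*M*(-2 + M)/(4 + M) (x(M) = 3*((M² + ((M - 2)/(M + 4))*M) + M) = 3*((M² + ((-2 + M)/(4 + M))*M) + M) = 3*((M² + M*(-2 + M)/(4 + M)) + M) = 3*(M + M² + M*(-2 + M)/(4 + M)) = 3*M + 3*M² + 3*M*(-2 + M)/(4 + M))
(14*x(D(2)))*(-21) = (14*(3*(-3*2)*(2 + (-3*2)² + 6*(-3*2))/(4 - 3*2)))*(-21) = (14*(3*(-6)*(2 + (-6)² + 6*(-6))/(4 - 6)))*(-21) = (14*(3*(-6)*(2 + 36 - 36)/(-2)))*(-21) = (14*(3*(-6)*(-½)*2))*(-21) = (14*18)*(-21) = 252*(-21) = -5292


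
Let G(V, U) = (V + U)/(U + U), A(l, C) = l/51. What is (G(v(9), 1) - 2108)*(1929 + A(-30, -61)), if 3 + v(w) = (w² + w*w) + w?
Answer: -132672801/34 ≈ -3.9021e+6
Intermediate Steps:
A(l, C) = l/51 (A(l, C) = l*(1/51) = l/51)
v(w) = -3 + w + 2*w² (v(w) = -3 + ((w² + w*w) + w) = -3 + ((w² + w²) + w) = -3 + (2*w² + w) = -3 + (w + 2*w²) = -3 + w + 2*w²)
G(V, U) = (U + V)/(2*U) (G(V, U) = (U + V)/((2*U)) = (U + V)*(1/(2*U)) = (U + V)/(2*U))
(G(v(9), 1) - 2108)*(1929 + A(-30, -61)) = ((½)*(1 + (-3 + 9 + 2*9²))/1 - 2108)*(1929 + (1/51)*(-30)) = ((½)*1*(1 + (-3 + 9 + 2*81)) - 2108)*(1929 - 10/17) = ((½)*1*(1 + (-3 + 9 + 162)) - 2108)*(32783/17) = ((½)*1*(1 + 168) - 2108)*(32783/17) = ((½)*1*169 - 2108)*(32783/17) = (169/2 - 2108)*(32783/17) = -4047/2*32783/17 = -132672801/34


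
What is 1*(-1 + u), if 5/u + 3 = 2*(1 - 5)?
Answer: -16/11 ≈ -1.4545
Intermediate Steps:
u = -5/11 (u = 5/(-3 + 2*(1 - 5)) = 5/(-3 + 2*(-4)) = 5/(-3 - 8) = 5/(-11) = 5*(-1/11) = -5/11 ≈ -0.45455)
1*(-1 + u) = 1*(-1 - 5/11) = 1*(-16/11) = -16/11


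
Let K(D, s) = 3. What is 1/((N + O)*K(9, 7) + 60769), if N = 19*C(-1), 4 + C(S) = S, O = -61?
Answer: 1/60301 ≈ 1.6583e-5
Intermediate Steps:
C(S) = -4 + S
N = -95 (N = 19*(-4 - 1) = 19*(-5) = -95)
1/((N + O)*K(9, 7) + 60769) = 1/((-95 - 61)*3 + 60769) = 1/(-156*3 + 60769) = 1/(-468 + 60769) = 1/60301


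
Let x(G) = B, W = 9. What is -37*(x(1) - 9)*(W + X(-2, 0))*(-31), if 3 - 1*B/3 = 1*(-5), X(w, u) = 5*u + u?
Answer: 154845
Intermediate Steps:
X(w, u) = 6*u
B = 24 (B = 9 - 3*(-5) = 9 + 15 = 24)
x(G) = 24
-37*(x(1) - 9)*(W + X(-2, 0))*(-31) = -37*(24 - 9)*(9 + 6*0)*(-31) = -555*(9 + 0)*(-31) = -555*9*(-31) = -37*135*(-31) = -4995*(-31) = 154845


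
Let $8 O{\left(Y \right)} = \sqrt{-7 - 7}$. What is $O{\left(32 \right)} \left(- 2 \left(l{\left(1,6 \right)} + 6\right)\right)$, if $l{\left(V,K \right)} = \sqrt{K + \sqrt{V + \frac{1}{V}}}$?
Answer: $\frac{i \sqrt{14} \left(-6 - \sqrt{6 + \sqrt{2}}\right)}{4} \approx - 8.1595 i$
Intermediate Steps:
$O{\left(Y \right)} = \frac{i \sqrt{14}}{8}$ ($O{\left(Y \right)} = \frac{\sqrt{-7 - 7}}{8} = \frac{\sqrt{-14}}{8} = \frac{i \sqrt{14}}{8}$)
$O{\left(32 \right)} \left(- 2 \left(l{\left(1,6 \right)} + 6\right)\right) = \frac{i \sqrt{14}}{8} \left(- 2 \left(\sqrt{6 + \sqrt{1 + 1^{-1}}} + 6\right)\right) = \frac{i \sqrt{14}}{8} \left(- 2 \left(\sqrt{6 + \sqrt{1 + 1}} + 6\right)\right) = \frac{i \sqrt{14}}{8} \left(- 2 \left(\sqrt{6 + \sqrt{2}} + 6\right)\right) = \frac{i \sqrt{14}}{8} \left(- 2 \left(6 + \sqrt{6 + \sqrt{2}}\right)\right) = \frac{i \sqrt{14}}{8} \left(-12 - 2 \sqrt{6 + \sqrt{2}}\right) = \frac{i \sqrt{14} \left(-12 - 2 \sqrt{6 + \sqrt{2}}\right)}{8}$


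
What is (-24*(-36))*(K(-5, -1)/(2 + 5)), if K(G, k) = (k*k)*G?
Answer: -4320/7 ≈ -617.14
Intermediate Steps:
K(G, k) = G*k**2 (K(G, k) = k**2*G = G*k**2)
(-24*(-36))*(K(-5, -1)/(2 + 5)) = (-24*(-36))*((-5*(-1)**2)/(2 + 5)) = 864*(-5*1/7) = 864*(-5/7) = -4320/7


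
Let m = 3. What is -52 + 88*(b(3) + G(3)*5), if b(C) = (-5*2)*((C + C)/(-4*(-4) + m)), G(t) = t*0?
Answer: -6268/19 ≈ -329.89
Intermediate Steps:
G(t) = 0
b(C) = -20*C/19 (b(C) = (-5*2)*((C + C)/(-4*(-4) + 3)) = -10*2*C/(16 + 3) = -10*2*C/19 = -20*C/19)
-52 + 88*(b(3) + G(3)*5) = -52 + 88*(-20/19*3 + 0*5) = -52 + 88*(-60/19 + 0) = -52 + 88*(-60/19) = -52 - 5280/19 = -6268/19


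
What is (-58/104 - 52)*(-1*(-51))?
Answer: -139383/52 ≈ -2680.4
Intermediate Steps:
(-58/104 - 52)*(-1*(-51)) = (-58*1/104 - 52)*51 = (-29/52 - 52)*51 = -2733/52*51 = -139383/52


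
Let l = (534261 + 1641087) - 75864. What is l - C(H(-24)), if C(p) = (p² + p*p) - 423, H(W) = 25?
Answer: 2098657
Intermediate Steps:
l = 2099484 (l = 2175348 - 75864 = 2099484)
C(p) = -423 + 2*p² (C(p) = (p² + p²) - 423 = 2*p² - 423 = -423 + 2*p²)
l - C(H(-24)) = 2099484 - (-423 + 2*25²) = 2099484 - (-423 + 2*625) = 2099484 - (-423 + 1250) = 2099484 - 1*827 = 2099484 - 827 = 2098657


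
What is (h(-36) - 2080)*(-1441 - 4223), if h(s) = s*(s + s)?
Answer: -2899968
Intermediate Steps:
h(s) = 2*s² (h(s) = s*(2*s) = 2*s²)
(h(-36) - 2080)*(-1441 - 4223) = (2*(-36)² - 2080)*(-1441 - 4223) = (2*1296 - 2080)*(-5664) = (2592 - 2080)*(-5664) = 512*(-5664) = -2899968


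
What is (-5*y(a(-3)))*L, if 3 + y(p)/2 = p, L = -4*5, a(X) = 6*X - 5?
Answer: -5200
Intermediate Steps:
a(X) = -5 + 6*X
L = -20
y(p) = -6 + 2*p
(-5*y(a(-3)))*L = -5*(-6 + 2*(-5 + 6*(-3)))*(-20) = -5*(-6 + 2*(-5 - 18))*(-20) = -5*(-6 + 2*(-23))*(-20) = -5*(-6 - 46)*(-20) = -5*(-52)*(-20) = 260*(-20) = -5200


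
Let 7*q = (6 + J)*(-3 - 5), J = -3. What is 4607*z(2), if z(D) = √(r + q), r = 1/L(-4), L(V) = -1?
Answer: 4607*I*√217/7 ≈ 9695.0*I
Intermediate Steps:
r = -1 (r = 1/(-1) = -1)
q = -24/7 (q = ((6 - 3)*(-3 - 5))/7 = (3*(-8))/7 = (⅐)*(-24) = -24/7 ≈ -3.4286)
z(D) = I*√217/7 (z(D) = √(-1 - 24/7) = √(-31/7) = I*√217/7)
4607*z(2) = 4607*(I*√217/7) = 4607*I*√217/7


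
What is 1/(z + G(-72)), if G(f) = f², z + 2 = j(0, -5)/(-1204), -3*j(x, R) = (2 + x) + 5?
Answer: 516/2673913 ≈ 0.00019298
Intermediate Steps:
j(x, R) = -7/3 - x/3 (j(x, R) = -((2 + x) + 5)/3 = -(7 + x)/3 = -7/3 - x/3)
z = -1031/516 (z = -2 + (-7/3 - ⅓*0)/(-1204) = -2 + (-7/3 + 0)*(-1/1204) = -2 - 7/3*(-1/1204) = -2 + 1/516 = -1031/516 ≈ -1.9981)
1/(z + G(-72)) = 1/(-1031/516 + (-72)²) = 1/(-1031/516 + 5184) = 1/(2673913/516) = 516/2673913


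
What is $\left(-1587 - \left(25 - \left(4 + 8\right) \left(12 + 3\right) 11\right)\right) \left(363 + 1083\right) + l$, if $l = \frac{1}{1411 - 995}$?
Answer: $\frac{221365249}{416} \approx 5.3213 \cdot 10^{5}$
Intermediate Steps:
$l = \frac{1}{416} \approx 0.0024038$
$\left(-1587 - \left(25 - \left(4 + 8\right) \left(12 + 3\right) 11\right)\right) \left(363 + 1083\right) + l = \left(-1587 - \left(25 - \left(4 + 8\right) \left(12 + 3\right) 11\right)\right) \left(363 + 1083\right) + \frac{1}{416} = \left(-1587 - \left(25 - 12 \cdot 15 \cdot 11\right)\right) 1446 + \frac{1}{416} = \left(-1587 + \left(180 \cdot 11 - 25\right)\right) 1446 + \frac{1}{416} = \left(-1587 + \left(1980 - 25\right)\right) 1446 + \frac{1}{416} = \left(-1587 + 1955\right) 1446 + \frac{1}{416} = 368 \cdot 1446 + \frac{1}{416} = 532128 + \frac{1}{416} = \frac{221365249}{416}$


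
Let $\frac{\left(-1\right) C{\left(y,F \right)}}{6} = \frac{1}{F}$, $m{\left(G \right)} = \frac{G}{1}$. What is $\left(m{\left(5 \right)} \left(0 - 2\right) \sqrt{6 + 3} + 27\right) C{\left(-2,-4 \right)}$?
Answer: $- \frac{9}{2} \approx -4.5$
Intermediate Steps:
$m{\left(G \right)} = G$ ($m{\left(G \right)} = G 1 = G$)
$C{\left(y,F \right)} = - \frac{6}{F}$
$\left(m{\left(5 \right)} \left(0 - 2\right) \sqrt{6 + 3} + 27\right) C{\left(-2,-4 \right)} = \left(5 \left(0 - 2\right) \sqrt{6 + 3} + 27\right) \left(- \frac{6}{-4}\right) = \left(5 \left(- 2 \sqrt{9}\right) + 27\right) \left(\left(-6\right) \left(- \frac{1}{4}\right)\right) = \left(5 \left(\left(-2\right) 3\right) + 27\right) \frac{3}{2} = \left(5 \left(-6\right) + 27\right) \frac{3}{2} = \left(-30 + 27\right) \frac{3}{2} = \left(-3\right) \frac{3}{2} = - \frac{9}{2}$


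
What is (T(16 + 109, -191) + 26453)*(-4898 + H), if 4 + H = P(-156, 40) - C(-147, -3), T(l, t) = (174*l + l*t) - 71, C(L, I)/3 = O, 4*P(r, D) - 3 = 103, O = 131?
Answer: -255596009/2 ≈ -1.2780e+8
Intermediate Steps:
P(r, D) = 53/2 (P(r, D) = ¾ + (¼)*103 = ¾ + 103/4 = 53/2)
C(L, I) = 393 (C(L, I) = 3*131 = 393)
T(l, t) = -71 + 174*l + l*t
H = -741/2 (H = -4 + (53/2 - 1*393) = -4 + (53/2 - 393) = -4 - 733/2 = -741/2 ≈ -370.50)
(T(16 + 109, -191) + 26453)*(-4898 + H) = ((-71 + 174*(16 + 109) + (16 + 109)*(-191)) + 26453)*(-4898 - 741/2) = ((-71 + 174*125 + 125*(-191)) + 26453)*(-10537/2) = ((-71 + 21750 - 23875) + 26453)*(-10537/2) = (-2196 + 26453)*(-10537/2) = 24257*(-10537/2) = -255596009/2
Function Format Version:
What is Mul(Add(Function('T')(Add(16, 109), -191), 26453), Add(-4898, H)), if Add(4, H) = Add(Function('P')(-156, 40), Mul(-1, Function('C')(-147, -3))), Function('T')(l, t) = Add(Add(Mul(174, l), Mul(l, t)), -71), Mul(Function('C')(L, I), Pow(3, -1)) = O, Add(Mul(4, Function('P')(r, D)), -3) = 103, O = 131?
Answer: Rational(-255596009, 2) ≈ -1.2780e+8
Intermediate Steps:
Function('P')(r, D) = Rational(53, 2) (Function('P')(r, D) = Add(Rational(3, 4), Mul(Rational(1, 4), 103)) = Add(Rational(3, 4), Rational(103, 4)) = Rational(53, 2))
Function('C')(L, I) = 393 (Function('C')(L, I) = Mul(3, 131) = 393)
Function('T')(l, t) = Add(-71, Mul(174, l), Mul(l, t))
H = Rational(-741, 2) (H = Add(-4, Add(Rational(53, 2), Mul(-1, 393))) = Add(-4, Add(Rational(53, 2), -393)) = Add(-4, Rational(-733, 2)) = Rational(-741, 2) ≈ -370.50)
Mul(Add(Function('T')(Add(16, 109), -191), 26453), Add(-4898, H)) = Mul(Add(Add(-71, Mul(174, Add(16, 109)), Mul(Add(16, 109), -191)), 26453), Add(-4898, Rational(-741, 2))) = Mul(Add(Add(-71, Mul(174, 125), Mul(125, -191)), 26453), Rational(-10537, 2)) = Mul(Add(Add(-71, 21750, -23875), 26453), Rational(-10537, 2)) = Mul(Add(-2196, 26453), Rational(-10537, 2)) = Mul(24257, Rational(-10537, 2)) = Rational(-255596009, 2)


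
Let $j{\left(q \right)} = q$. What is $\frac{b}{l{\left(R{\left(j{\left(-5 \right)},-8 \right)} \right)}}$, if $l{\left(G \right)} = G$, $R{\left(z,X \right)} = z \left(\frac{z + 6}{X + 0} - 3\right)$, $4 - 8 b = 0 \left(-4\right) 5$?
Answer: $\frac{4}{125} \approx 0.032$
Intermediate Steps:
$b = \frac{1}{2}$ ($b = \frac{1}{2} - \frac{0 \left(-4\right) 5}{8} = \frac{1}{2} - \frac{0 \cdot 5}{8} = \frac{1}{2} - 0 = \frac{1}{2} + 0 = \frac{1}{2} \approx 0.5$)
$R{\left(z,X \right)} = z \left(-3 + \frac{6 + z}{X}\right)$ ($R{\left(z,X \right)} = z \left(\frac{6 + z}{X} - 3\right) = z \left(-3 + \frac{6 + z}{X}\right)$)
$\frac{b}{l{\left(R{\left(j{\left(-5 \right)},-8 \right)} \right)}} = \frac{1}{2 \left(- \frac{5 \left(6 - 5 - -24\right)}{-8}\right)} = \frac{1}{2 \left(\left(-5\right) \left(- \frac{1}{8}\right) \left(6 - 5 + 24\right)\right)} = \frac{1}{2 \left(\left(-5\right) \left(- \frac{1}{8}\right) 25\right)} = \frac{1}{2 \cdot \frac{125}{8}} = \frac{1}{2} \cdot \frac{8}{125} = \frac{4}{125}$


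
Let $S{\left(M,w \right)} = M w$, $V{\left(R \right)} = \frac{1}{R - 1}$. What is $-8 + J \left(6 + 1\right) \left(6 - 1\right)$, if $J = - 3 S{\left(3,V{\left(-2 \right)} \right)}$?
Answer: $97$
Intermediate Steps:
$V{\left(R \right)} = \frac{1}{-1 + R}$
$J = 3$ ($J = - 3 \frac{3}{-1 - 2} = - 3 \frac{3}{-3} = - 3 \cdot 3 \left(- \frac{1}{3}\right) = \left(-3\right) \left(-1\right) = 3$)
$-8 + J \left(6 + 1\right) \left(6 - 1\right) = -8 + 3 \left(6 + 1\right) \left(6 - 1\right) = -8 + 3 \cdot 7 \cdot 5 = -8 + 3 \cdot 35 = -8 + 105 = 97$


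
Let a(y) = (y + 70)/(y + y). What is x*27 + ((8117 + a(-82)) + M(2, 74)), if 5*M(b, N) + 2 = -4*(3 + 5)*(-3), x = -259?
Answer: 234289/205 ≈ 1142.9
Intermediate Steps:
M(b, N) = 94/5 (M(b, N) = -2/5 + (-4*(3 + 5)*(-3))/5 = -2/5 + (-4*8*(-3))/5 = -2/5 + (-32*(-3))/5 = -2/5 + (1/5)*96 = -2/5 + 96/5 = 94/5)
a(y) = (70 + y)/(2*y) (a(y) = (70 + y)/((2*y)) = (70 + y)*(1/(2*y)) = (70 + y)/(2*y))
x*27 + ((8117 + a(-82)) + M(2, 74)) = -259*27 + ((8117 + (1/2)*(70 - 82)/(-82)) + 94/5) = -6993 + ((8117 + (1/2)*(-1/82)*(-12)) + 94/5) = -6993 + ((8117 + 3/41) + 94/5) = -6993 + (332800/41 + 94/5) = -6993 + 1667854/205 = 234289/205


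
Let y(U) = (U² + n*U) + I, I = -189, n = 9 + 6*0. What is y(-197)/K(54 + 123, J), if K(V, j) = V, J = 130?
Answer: 36847/177 ≈ 208.18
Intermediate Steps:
n = 9 (n = 9 + 0 = 9)
y(U) = -189 + U² + 9*U (y(U) = (U² + 9*U) - 189 = -189 + U² + 9*U)
y(-197)/K(54 + 123, J) = (-189 + (-197)² + 9*(-197))/(54 + 123) = (-189 + 38809 - 1773)/177 = 36847*(1/177) = 36847/177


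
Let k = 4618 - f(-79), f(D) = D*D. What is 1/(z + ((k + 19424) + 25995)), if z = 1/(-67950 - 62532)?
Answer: 130482/5714589671 ≈ 2.2833e-5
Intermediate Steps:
f(D) = D**2
k = -1623 (k = 4618 - 1*(-79)**2 = 4618 - 1*6241 = 4618 - 6241 = -1623)
z = -1/130482 (z = 1/(-130482) = -1/130482 ≈ -7.6639e-6)
1/(z + ((k + 19424) + 25995)) = 1/(-1/130482 + ((-1623 + 19424) + 25995)) = 1/(-1/130482 + (17801 + 25995)) = 1/(-1/130482 + 43796) = 1/(5714589671/130482) = 130482/5714589671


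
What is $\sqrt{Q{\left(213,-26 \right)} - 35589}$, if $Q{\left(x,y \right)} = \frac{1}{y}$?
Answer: $\frac{i \sqrt{24058190}}{26} \approx 188.65 i$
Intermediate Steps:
$\sqrt{Q{\left(213,-26 \right)} - 35589} = \sqrt{\frac{1}{-26} - 35589} = \sqrt{- \frac{1}{26} - 35589} = \sqrt{- \frac{925315}{26}} = \frac{i \sqrt{24058190}}{26}$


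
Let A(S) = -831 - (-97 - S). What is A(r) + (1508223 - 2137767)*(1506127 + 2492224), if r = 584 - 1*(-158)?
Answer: -2517137881936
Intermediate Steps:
r = 742 (r = 584 + 158 = 742)
A(S) = -734 + S (A(S) = -831 + (97 + S) = -734 + S)
A(r) + (1508223 - 2137767)*(1506127 + 2492224) = (-734 + 742) + (1508223 - 2137767)*(1506127 + 2492224) = 8 - 629544*3998351 = 8 - 2517137881944 = -2517137881936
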